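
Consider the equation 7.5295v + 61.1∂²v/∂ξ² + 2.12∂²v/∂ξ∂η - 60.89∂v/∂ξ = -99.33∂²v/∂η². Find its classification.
Rewriting in standard form: 61.1∂²v/∂ξ² + 2.12∂²v/∂ξ∂η + 99.33∂²v/∂η² - 60.89∂v/∂ξ + 7.5295v = 0. Elliptic. (A = 61.1, B = 2.12, C = 99.33 gives B² - 4AC = -24271.7576.)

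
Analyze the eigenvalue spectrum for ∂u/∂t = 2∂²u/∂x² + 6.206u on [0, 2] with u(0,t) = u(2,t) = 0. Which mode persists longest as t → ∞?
Eigenvalues: λₙ = 2n²π²/2² - 6.206.
First three modes:
  n=1: λ₁ = 2π²/2² - 6.206 ≈ -1.271
  n=2: λ₂ = 8π²/2² - 6.206 ≈ 13.533
  n=3: λ₃ = 18π²/2² - 6.206 ≈ 38.207
Since 2π²/2² ≈ 4.935 < 6.206, λ₁ < 0.
The n=1 mode grows fastest (−λₙ is largest for n=1) → dominates.
Asymptotic: u ~ c₁ sin(πx/2) e^{1.271t} (exponential growth at rate −λ₁ ≈ 1.271).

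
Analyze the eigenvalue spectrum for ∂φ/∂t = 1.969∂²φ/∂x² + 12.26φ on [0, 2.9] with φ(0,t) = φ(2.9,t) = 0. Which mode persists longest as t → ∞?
Eigenvalues: λₙ = 1.969n²π²/2.9² - 12.26.
First three modes:
  n=1: λ₁ = 1.969π²/2.9² - 12.26 ≈ -9.949
  n=2: λ₂ = 7.876π²/2.9² - 12.26 ≈ -3.017
  n=3: λ₃ = 17.721π²/2.9² - 12.26 ≈ 8.537
Since 1.969π²/2.9² ≈ 2.311 < 12.26, λ₁ < 0.
The n=1 mode grows fastest (−λₙ is largest for n=1) → dominates.
Asymptotic: φ ~ c₁ sin(πx/2.9) e^{9.949t} (exponential growth at rate −λ₁ ≈ 9.949).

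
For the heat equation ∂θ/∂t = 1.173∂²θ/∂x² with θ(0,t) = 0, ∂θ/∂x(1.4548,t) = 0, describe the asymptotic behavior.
θ → 0. Heat escapes through the Dirichlet boundary.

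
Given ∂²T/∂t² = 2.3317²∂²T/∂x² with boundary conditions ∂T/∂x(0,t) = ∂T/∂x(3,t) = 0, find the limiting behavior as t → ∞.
T oscillates about a mean that drifts linearly in t (generically unbounded; no decay). There is no damping, so the nonconstant modes persist as standing waves (energy conserved, no decay). But with Neumann conditions at both ends the constant mode has eigenvalue 0: the spatial mean M(t) of T satisfies M'' = 0, so M(t) = M(0) + M'(0)·t. Unless the initial velocity has zero mean (∫T_t(x,0)dx = 0), the solution grows linearly in t (unbounded, though not exponentially); if it does have zero mean, the solution stays bounded and simply oscillates.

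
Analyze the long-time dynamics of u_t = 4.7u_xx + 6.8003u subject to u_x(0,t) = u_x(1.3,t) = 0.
Long-time behavior: u grows unboundedly. With Neumann BCs the constant mode has diffusion eigenvalue 0, so any r > 0 makes it grow like e^(6.8003t); solution grows exponentially.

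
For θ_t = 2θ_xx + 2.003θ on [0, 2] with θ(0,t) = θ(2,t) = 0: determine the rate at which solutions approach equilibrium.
Eigenvalues: λₙ = 2n²π²/2² - 2.003.
First three modes:
  n=1: λ₁ = 2π²/2² - 2.003 ≈ 2.932
  n=2: λ₂ = 8π²/2² - 2.003 ≈ 17.736
  n=3: λ₃ = 18π²/2² - 2.003 ≈ 42.41
Since 2π²/2² ≈ 4.935 > 2.003, all λₙ > 0.
The n=1 mode decays slowest → dominates as t → ∞.
Asymptotic: θ ~ c₁ sin(πx/2) e^{-λ₁t} with decay rate λ₁ ≈ 2.932.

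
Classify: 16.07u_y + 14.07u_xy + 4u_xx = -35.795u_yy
Rewriting in standard form: 4u_xx + 14.07u_xy + 35.795u_yy + 16.07u_y = 0. Elliptic (discriminant = -374.7551).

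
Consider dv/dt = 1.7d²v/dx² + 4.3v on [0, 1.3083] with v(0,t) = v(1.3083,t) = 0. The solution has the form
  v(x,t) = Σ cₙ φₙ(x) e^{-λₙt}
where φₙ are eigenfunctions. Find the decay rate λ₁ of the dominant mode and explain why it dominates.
Eigenvalues: λₙ = 1.7n²π²/1.3083² - 4.3.
First three modes:
  n=1: λ₁ = 1.7π²/1.3083² - 4.3 ≈ 5.502
  n=2: λ₂ = 6.8π²/1.3083² - 4.3 ≈ 34.91
  n=3: λ₃ = 15.3π²/1.3083² - 4.3 ≈ 83.922
Since 1.7π²/1.3083² ≈ 9.802 > 4.3, all λₙ > 0.
The n=1 mode decays slowest → dominates as t → ∞.
Asymptotic: v ~ c₁ sin(πx/1.3083) e^{-λ₁t} with decay rate λ₁ ≈ 5.502.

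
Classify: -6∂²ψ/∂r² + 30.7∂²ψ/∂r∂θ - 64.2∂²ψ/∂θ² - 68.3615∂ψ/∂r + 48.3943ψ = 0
Elliptic (discriminant = -598.31).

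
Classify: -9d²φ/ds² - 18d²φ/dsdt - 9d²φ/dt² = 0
Parabolic (discriminant = 0).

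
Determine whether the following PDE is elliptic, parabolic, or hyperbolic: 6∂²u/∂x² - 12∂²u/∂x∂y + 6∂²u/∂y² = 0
Coefficients: A = 6, B = -12, C = 6. B² - 4AC = 0, which is zero, so the equation is parabolic.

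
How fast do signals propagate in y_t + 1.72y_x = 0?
Speed = 1.72. Information travels along x - 1.72t = const (rightward).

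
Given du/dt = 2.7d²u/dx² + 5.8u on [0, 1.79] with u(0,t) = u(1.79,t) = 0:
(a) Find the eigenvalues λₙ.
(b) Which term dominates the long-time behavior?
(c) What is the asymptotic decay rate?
Eigenvalues: λₙ = 2.7n²π²/1.79² - 5.8.
First three modes:
  n=1: λ₁ = 2.7π²/1.79² - 5.8 ≈ 2.517
  n=2: λ₂ = 10.8π²/1.79² - 5.8 ≈ 27.467
  n=3: λ₃ = 24.3π²/1.79² - 5.8 ≈ 69.051
Since 2.7π²/1.79² ≈ 8.317 > 5.8, all λₙ > 0.
The n=1 mode decays slowest → dominates as t → ∞.
Asymptotic: u ~ c₁ sin(πx/1.79) e^{-λ₁t} with decay rate λ₁ ≈ 2.517.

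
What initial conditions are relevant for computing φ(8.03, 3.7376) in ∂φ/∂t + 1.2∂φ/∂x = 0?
A single point: x = 3.54488. The characteristic through (8.03, 3.7376) is x - 1.2t = const, so x = 8.03 - 1.2·3.7376 = 3.54488.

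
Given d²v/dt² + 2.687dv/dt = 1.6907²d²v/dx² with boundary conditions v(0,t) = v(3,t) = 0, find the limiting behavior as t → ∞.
v → 0. Damping (γ=2.687) dissipates energy; oscillations decay exponentially.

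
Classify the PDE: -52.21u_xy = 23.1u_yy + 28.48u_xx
Rewriting in standard form: -28.48u_xx - 52.21u_xy - 23.1u_yy = 0. A = -28.48, B = -52.21, C = -23.1. Discriminant B² - 4AC = 94.3321. Since 94.3321 > 0, hyperbolic.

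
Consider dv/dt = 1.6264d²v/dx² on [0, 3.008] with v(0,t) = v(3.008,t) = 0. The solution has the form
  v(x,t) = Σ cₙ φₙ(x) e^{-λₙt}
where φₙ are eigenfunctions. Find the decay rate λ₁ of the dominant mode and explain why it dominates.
Eigenvalues: λₙ = 1.6264n²π²/3.008².
First three modes:
  n=1: λ₁ = 1.6264π²/3.008² ≈ 1.774
  n=2: λ₂ = 6.5056π²/3.008² ≈ 7.096 (4× faster decay)
  n=3: λ₃ = 14.6376π²/3.008² ≈ 15.967 (9× faster decay)
As t → ∞, higher modes decay exponentially faster. The n=1 mode dominates: v ~ c₁ sin(πx/3.008) e^{-λ₁t}.
Decay rate: λ₁ = 1.6264π²/3.008² ≈ 1.774.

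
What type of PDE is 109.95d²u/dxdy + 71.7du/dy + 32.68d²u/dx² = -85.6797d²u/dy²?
Rewriting in standard form: 32.68d²u/dx² + 109.95d²u/dxdy + 85.6797d²u/dy² + 71.7du/dy = 0. With A = 32.68, B = 109.95, C = 85.6797, the discriminant is 888.952116. This is a hyperbolic PDE.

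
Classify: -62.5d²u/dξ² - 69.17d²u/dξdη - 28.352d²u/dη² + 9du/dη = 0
Elliptic (discriminant = -2303.5111).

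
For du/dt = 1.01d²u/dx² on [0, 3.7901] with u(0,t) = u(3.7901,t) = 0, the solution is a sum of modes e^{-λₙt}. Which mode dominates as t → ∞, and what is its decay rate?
Eigenvalues: λₙ = 1.01n²π²/3.7901².
First three modes:
  n=1: λ₁ = 1.01π²/3.7901² ≈ 0.694
  n=2: λ₂ = 4.04π²/3.7901² ≈ 2.776 (4× faster decay)
  n=3: λ₃ = 9.09π²/3.7901² ≈ 6.245 (9× faster decay)
As t → ∞, higher modes decay exponentially faster. The n=1 mode dominates: u ~ c₁ sin(πx/3.7901) e^{-λ₁t}.
Decay rate: λ₁ = 1.01π²/3.7901² ≈ 0.694.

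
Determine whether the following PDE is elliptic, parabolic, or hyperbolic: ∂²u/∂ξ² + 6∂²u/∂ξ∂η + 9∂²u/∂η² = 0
Coefficients: A = 1, B = 6, C = 9. B² - 4AC = 0, which is zero, so the equation is parabolic.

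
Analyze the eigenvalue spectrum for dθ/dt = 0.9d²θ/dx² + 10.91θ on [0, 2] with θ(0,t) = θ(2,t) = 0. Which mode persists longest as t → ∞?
Eigenvalues: λₙ = 0.9n²π²/2² - 10.91.
First three modes:
  n=1: λ₁ = 0.9π²/2² - 10.91 ≈ -8.689
  n=2: λ₂ = 3.6π²/2² - 10.91 ≈ -2.027
  n=3: λ₃ = 8.1π²/2² - 10.91 ≈ 9.076
Since 0.9π²/2² ≈ 2.221 < 10.91, λ₁ < 0.
The n=1 mode grows fastest (−λₙ is largest for n=1) → dominates.
Asymptotic: θ ~ c₁ sin(πx/2) e^{8.689t} (exponential growth at rate −λ₁ ≈ 8.689).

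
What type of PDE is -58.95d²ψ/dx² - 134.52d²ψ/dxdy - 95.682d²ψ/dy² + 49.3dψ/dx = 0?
With A = -58.95, B = -134.52, C = -95.682, the discriminant is -4466.1852. This is an elliptic PDE.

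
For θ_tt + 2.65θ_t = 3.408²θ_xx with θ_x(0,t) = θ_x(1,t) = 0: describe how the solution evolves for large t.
θ → constant (steady state). Damping (γ=2.65) dissipates the nonconstant modes; with Neumann BCs the spatial average obeys M''+γM'=0 and tends to a finite limit.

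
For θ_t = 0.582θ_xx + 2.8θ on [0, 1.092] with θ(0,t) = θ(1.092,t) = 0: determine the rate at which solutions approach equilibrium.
Eigenvalues: λₙ = 0.582n²π²/1.092² - 2.8.
First three modes:
  n=1: λ₁ = 0.582π²/1.092² - 2.8 ≈ 2.017
  n=2: λ₂ = 2.328π²/1.092² - 2.8 ≈ 16.468
  n=3: λ₃ = 5.238π²/1.092² - 2.8 ≈ 40.553
Since 0.582π²/1.092² ≈ 4.817 > 2.8, all λₙ > 0.
The n=1 mode decays slowest → dominates as t → ∞.
Asymptotic: θ ~ c₁ sin(πx/1.092) e^{-λ₁t} with decay rate λ₁ ≈ 2.017.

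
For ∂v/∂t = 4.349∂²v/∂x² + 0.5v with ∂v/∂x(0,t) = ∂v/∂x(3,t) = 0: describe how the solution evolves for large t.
v grows unboundedly. With Neumann BCs the constant mode has diffusion eigenvalue 0, so any r > 0 makes it grow like e^(0.5t); solution grows exponentially.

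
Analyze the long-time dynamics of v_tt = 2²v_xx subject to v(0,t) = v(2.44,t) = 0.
Long-time behavior: v oscillates (no decay). Energy is conserved; the solution oscillates indefinitely as standing waves.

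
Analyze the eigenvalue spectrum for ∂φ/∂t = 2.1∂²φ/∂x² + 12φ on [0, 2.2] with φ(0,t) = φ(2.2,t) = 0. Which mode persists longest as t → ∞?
Eigenvalues: λₙ = 2.1n²π²/2.2² - 12.
First three modes:
  n=1: λ₁ = 2.1π²/2.2² - 12 ≈ -7.718
  n=2: λ₂ = 8.4π²/2.2² - 12 ≈ 5.129
  n=3: λ₃ = 18.9π²/2.2² - 12 ≈ 26.54
Since 2.1π²/2.2² ≈ 4.282 < 12, λ₁ < 0.
The n=1 mode grows fastest (−λₙ is largest for n=1) → dominates.
Asymptotic: φ ~ c₁ sin(πx/2.2) e^{7.718t} (exponential growth at rate −λ₁ ≈ 7.718).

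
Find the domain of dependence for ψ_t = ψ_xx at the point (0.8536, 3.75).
The entire real line. The heat equation has infinite propagation speed: any initial disturbance instantly affects all points (though exponentially small far away).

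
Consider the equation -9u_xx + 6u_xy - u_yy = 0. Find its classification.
Parabolic. (A = -9, B = 6, C = -1 gives B² - 4AC = 0.)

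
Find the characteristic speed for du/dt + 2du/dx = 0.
Speed = 2. Information travels along x - 2t = const (rightward).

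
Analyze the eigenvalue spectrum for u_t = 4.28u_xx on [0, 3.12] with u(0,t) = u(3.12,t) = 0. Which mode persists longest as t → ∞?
Eigenvalues: λₙ = 4.28n²π²/3.12².
First three modes:
  n=1: λ₁ = 4.28π²/3.12² ≈ 4.339
  n=2: λ₂ = 17.12π²/3.12² ≈ 17.358 (4× faster decay)
  n=3: λ₃ = 38.52π²/3.12² ≈ 39.055 (9× faster decay)
As t → ∞, higher modes decay exponentially faster. The n=1 mode dominates: u ~ c₁ sin(πx/3.12) e^{-λ₁t}.
Decay rate: λ₁ = 4.28π²/3.12² ≈ 4.339.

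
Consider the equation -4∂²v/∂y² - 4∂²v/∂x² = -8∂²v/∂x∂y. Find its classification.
Rewriting in standard form: -4∂²v/∂x² + 8∂²v/∂x∂y - 4∂²v/∂y² = 0. Parabolic. (A = -4, B = 8, C = -4 gives B² - 4AC = 0.)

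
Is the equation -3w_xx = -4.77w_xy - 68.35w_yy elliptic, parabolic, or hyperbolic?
Rewriting in standard form: -3w_xx + 4.77w_xy + 68.35w_yy = 0. Computing B² - 4AC with A = -3, B = 4.77, C = 68.35: discriminant = 842.9529 (positive). Answer: hyperbolic.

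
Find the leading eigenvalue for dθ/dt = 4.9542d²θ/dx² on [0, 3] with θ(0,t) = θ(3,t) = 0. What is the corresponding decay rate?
Eigenvalues: λₙ = 4.9542n²π²/3².
First three modes:
  n=1: λ₁ = 4.9542π²/3² ≈ 5.433
  n=2: λ₂ = 19.8168π²/3² ≈ 21.732 (4× faster decay)
  n=3: λ₃ = 44.5878π²/3² ≈ 48.896 (9× faster decay)
As t → ∞, higher modes decay exponentially faster. The n=1 mode dominates: θ ~ c₁ sin(πx/3) e^{-λ₁t}.
Decay rate: λ₁ = 4.9542π²/3² ≈ 5.433.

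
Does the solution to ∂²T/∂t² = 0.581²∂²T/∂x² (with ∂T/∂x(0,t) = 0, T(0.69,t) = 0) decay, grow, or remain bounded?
T oscillates (no decay). Energy is conserved; the solution oscillates indefinitely as standing waves.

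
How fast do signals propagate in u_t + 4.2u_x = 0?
Speed = 4.2. Information travels along x - 4.2t = const (rightward).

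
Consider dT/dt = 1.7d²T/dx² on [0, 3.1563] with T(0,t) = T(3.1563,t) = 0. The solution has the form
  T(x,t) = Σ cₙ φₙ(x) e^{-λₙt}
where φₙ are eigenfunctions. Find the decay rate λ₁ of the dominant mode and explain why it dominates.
Eigenvalues: λₙ = 1.7n²π²/3.1563².
First three modes:
  n=1: λ₁ = 1.7π²/3.1563² ≈ 1.684
  n=2: λ₂ = 6.8π²/3.1563² ≈ 6.737 (4× faster decay)
  n=3: λ₃ = 15.3π²/3.1563² ≈ 15.158 (9× faster decay)
As t → ∞, higher modes decay exponentially faster. The n=1 mode dominates: T ~ c₁ sin(πx/3.1563) e^{-λ₁t}.
Decay rate: λ₁ = 1.7π²/3.1563² ≈ 1.684.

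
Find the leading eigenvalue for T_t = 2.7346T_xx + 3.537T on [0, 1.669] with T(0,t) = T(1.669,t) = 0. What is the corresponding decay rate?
Eigenvalues: λₙ = 2.7346n²π²/1.669² - 3.537.
First three modes:
  n=1: λ₁ = 2.7346π²/1.669² - 3.537 ≈ 6.152
  n=2: λ₂ = 10.9384π²/1.669² - 3.537 ≈ 35.219
  n=3: λ₃ = 24.6114π²/1.669² - 3.537 ≈ 83.664
Since 2.7346π²/1.669² ≈ 9.689 > 3.537, all λₙ > 0.
The n=1 mode decays slowest → dominates as t → ∞.
Asymptotic: T ~ c₁ sin(πx/1.669) e^{-λ₁t} with decay rate λ₁ ≈ 6.152.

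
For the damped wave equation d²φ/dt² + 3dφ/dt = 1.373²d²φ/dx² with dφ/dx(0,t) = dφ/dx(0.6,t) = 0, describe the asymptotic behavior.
φ → constant (steady state). Damping (γ=3) dissipates the nonconstant modes; with Neumann BCs the spatial average obeys M''+γM'=0 and tends to a finite limit.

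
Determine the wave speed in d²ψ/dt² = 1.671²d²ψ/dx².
Speed = 1.671. Information travels along characteristics x = x₀ ± 1.671t.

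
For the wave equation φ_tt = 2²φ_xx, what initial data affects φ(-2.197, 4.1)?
Domain of dependence: [-10.397, 6.003]. Signals travel at speed 2, so data within |x - -2.197| ≤ 2·4.1 = 8.2 can reach the point.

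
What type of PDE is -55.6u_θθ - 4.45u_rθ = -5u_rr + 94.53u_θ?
Rewriting in standard form: 5u_rr - 4.45u_rθ - 55.6u_θθ - 94.53u_θ = 0. With A = 5, B = -4.45, C = -55.6, the discriminant is 1131.8025. This is a hyperbolic PDE.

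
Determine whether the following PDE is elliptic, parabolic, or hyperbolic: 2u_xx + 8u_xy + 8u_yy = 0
Coefficients: A = 2, B = 8, C = 8. B² - 4AC = 0, which is zero, so the equation is parabolic.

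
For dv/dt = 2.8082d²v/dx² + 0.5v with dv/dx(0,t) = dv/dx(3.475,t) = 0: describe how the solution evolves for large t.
v grows unboundedly. With Neumann BCs the constant mode has diffusion eigenvalue 0, so any r > 0 makes it grow like e^(0.5t); solution grows exponentially.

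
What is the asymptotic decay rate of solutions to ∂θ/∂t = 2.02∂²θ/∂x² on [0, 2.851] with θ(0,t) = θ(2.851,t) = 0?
Eigenvalues: λₙ = 2.02n²π²/2.851².
First three modes:
  n=1: λ₁ = 2.02π²/2.851² ≈ 2.453
  n=2: λ₂ = 8.08π²/2.851² ≈ 9.811 (4× faster decay)
  n=3: λ₃ = 18.18π²/2.851² ≈ 22.075 (9× faster decay)
As t → ∞, higher modes decay exponentially faster. The n=1 mode dominates: θ ~ c₁ sin(πx/2.851) e^{-λ₁t}.
Decay rate: λ₁ = 2.02π²/2.851² ≈ 2.453.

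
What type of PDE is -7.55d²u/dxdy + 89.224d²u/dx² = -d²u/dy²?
Rewriting in standard form: 89.224d²u/dx² - 7.55d²u/dxdy + d²u/dy² = 0. With A = 89.224, B = -7.55, C = 1, the discriminant is -299.8935. This is an elliptic PDE.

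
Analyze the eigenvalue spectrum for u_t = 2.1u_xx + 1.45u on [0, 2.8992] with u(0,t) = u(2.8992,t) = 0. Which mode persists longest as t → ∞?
Eigenvalues: λₙ = 2.1n²π²/2.8992² - 1.45.
First three modes:
  n=1: λ₁ = 2.1π²/2.8992² - 1.45 ≈ 1.016
  n=2: λ₂ = 8.4π²/2.8992² - 1.45 ≈ 8.413
  n=3: λ₃ = 18.9π²/2.8992² - 1.45 ≈ 20.742
Since 2.1π²/2.8992² ≈ 2.466 > 1.45, all λₙ > 0.
The n=1 mode decays slowest → dominates as t → ∞.
Asymptotic: u ~ c₁ sin(πx/2.8992) e^{-λ₁t} with decay rate λ₁ ≈ 1.016.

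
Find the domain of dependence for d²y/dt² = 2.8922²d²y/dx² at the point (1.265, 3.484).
Domain of dependence: [-8.8114248, 11.3414248]. Signals travel at speed 2.8922, so data within |x - 1.265| ≤ 2.8922·3.484 = 10.0764248 can reach the point.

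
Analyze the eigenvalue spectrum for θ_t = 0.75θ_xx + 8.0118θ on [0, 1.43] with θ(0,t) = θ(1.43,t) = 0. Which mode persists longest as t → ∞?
Eigenvalues: λₙ = 0.75n²π²/1.43² - 8.0118.
First three modes:
  n=1: λ₁ = 0.75π²/1.43² - 8.0118 ≈ -4.392
  n=2: λ₂ = 3π²/1.43² - 8.0118 ≈ 6.468
  n=3: λ₃ = 6.75π²/1.43² - 8.0118 ≈ 24.567
Since 0.75π²/1.43² ≈ 3.62 < 8.0118, λ₁ < 0.
The n=1 mode grows fastest (−λₙ is largest for n=1) → dominates.
Asymptotic: θ ~ c₁ sin(πx/1.43) e^{4.392t} (exponential growth at rate −λ₁ ≈ 4.392).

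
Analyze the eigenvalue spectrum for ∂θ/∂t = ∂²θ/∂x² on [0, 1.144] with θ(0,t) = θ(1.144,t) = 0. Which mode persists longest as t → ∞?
Eigenvalues: λₙ = n²π²/1.144².
First three modes:
  n=1: λ₁ = π²/1.144² ≈ 7.541
  n=2: λ₂ = 4π²/1.144² ≈ 30.165 (4× faster decay)
  n=3: λ₃ = 9π²/1.144² ≈ 67.872 (9× faster decay)
As t → ∞, higher modes decay exponentially faster. The n=1 mode dominates: θ ~ c₁ sin(πx/1.144) e^{-λ₁t}.
Decay rate: λ₁ = π²/1.144² ≈ 7.541.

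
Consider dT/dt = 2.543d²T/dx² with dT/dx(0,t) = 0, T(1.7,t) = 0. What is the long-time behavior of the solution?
As t → ∞, T → 0. Heat escapes through the Dirichlet boundary.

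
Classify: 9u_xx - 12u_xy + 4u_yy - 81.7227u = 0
Parabolic (discriminant = 0).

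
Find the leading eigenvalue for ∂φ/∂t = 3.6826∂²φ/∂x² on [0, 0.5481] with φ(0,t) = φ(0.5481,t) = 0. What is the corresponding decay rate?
Eigenvalues: λₙ = 3.6826n²π²/0.5481².
First three modes:
  n=1: λ₁ = 3.6826π²/0.5481² ≈ 120.986
  n=2: λ₂ = 14.7304π²/0.5481² ≈ 483.944 (4× faster decay)
  n=3: λ₃ = 33.1434π²/0.5481² ≈ 1088.873 (9× faster decay)
As t → ∞, higher modes decay exponentially faster. The n=1 mode dominates: φ ~ c₁ sin(πx/0.5481) e^{-λ₁t}.
Decay rate: λ₁ = 3.6826π²/0.5481² ≈ 120.986.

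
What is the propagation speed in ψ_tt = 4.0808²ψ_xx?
Speed = 4.0808. Information travels along characteristics x = x₀ ± 4.0808t.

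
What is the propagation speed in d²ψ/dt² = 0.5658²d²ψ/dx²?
Speed = 0.5658. Information travels along characteristics x = x₀ ± 0.5658t.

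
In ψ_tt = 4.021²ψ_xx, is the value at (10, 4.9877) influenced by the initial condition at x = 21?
Yes. The domain of dependence is [-10.0555417, 30.0555417], and 21 ∈ [-10.0555417, 30.0555417].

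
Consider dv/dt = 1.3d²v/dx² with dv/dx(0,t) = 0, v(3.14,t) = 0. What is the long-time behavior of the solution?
As t → ∞, v → 0. Heat escapes through the Dirichlet boundary.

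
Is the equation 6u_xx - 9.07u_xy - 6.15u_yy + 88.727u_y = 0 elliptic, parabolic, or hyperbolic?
Computing B² - 4AC with A = 6, B = -9.07, C = -6.15: discriminant = 229.8649 (positive). Answer: hyperbolic.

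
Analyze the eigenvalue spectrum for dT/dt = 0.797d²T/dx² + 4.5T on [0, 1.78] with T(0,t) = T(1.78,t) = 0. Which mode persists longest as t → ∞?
Eigenvalues: λₙ = 0.797n²π²/1.78² - 4.5.
First three modes:
  n=1: λ₁ = 0.797π²/1.78² - 4.5 ≈ -2.017
  n=2: λ₂ = 3.188π²/1.78² - 4.5 ≈ 5.431
  n=3: λ₃ = 7.173π²/1.78² - 4.5 ≈ 17.844
Since 0.797π²/1.78² ≈ 2.483 < 4.5, λ₁ < 0.
The n=1 mode grows fastest (−λₙ is largest for n=1) → dominates.
Asymptotic: T ~ c₁ sin(πx/1.78) e^{2.017t} (exponential growth at rate −λ₁ ≈ 2.017).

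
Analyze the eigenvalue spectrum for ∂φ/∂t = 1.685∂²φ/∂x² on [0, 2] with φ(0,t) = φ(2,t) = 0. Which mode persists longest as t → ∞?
Eigenvalues: λₙ = 1.685n²π²/2².
First three modes:
  n=1: λ₁ = 1.685π²/2² ≈ 4.158
  n=2: λ₂ = 6.74π²/2² ≈ 16.63 (4× faster decay)
  n=3: λ₃ = 15.165π²/2² ≈ 37.418 (9× faster decay)
As t → ∞, higher modes decay exponentially faster. The n=1 mode dominates: φ ~ c₁ sin(πx/2) e^{-λ₁t}.
Decay rate: λ₁ = 1.685π²/2² ≈ 4.158.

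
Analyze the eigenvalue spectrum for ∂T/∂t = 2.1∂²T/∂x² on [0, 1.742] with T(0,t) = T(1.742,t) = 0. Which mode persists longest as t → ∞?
Eigenvalues: λₙ = 2.1n²π²/1.742².
First three modes:
  n=1: λ₁ = 2.1π²/1.742² ≈ 6.83
  n=2: λ₂ = 8.4π²/1.742² ≈ 27.32 (4× faster decay)
  n=3: λ₃ = 18.9π²/1.742² ≈ 61.47 (9× faster decay)
As t → ∞, higher modes decay exponentially faster. The n=1 mode dominates: T ~ c₁ sin(πx/1.742) e^{-λ₁t}.
Decay rate: λ₁ = 2.1π²/1.742² ≈ 6.83.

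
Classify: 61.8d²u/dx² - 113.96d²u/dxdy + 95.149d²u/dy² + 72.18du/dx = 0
Elliptic (discriminant = -10533.9512).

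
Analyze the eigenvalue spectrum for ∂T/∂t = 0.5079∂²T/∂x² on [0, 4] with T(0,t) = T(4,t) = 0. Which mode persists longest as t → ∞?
Eigenvalues: λₙ = 0.5079n²π²/4².
First three modes:
  n=1: λ₁ = 0.5079π²/4² ≈ 0.313
  n=2: λ₂ = 2.0316π²/4² ≈ 1.253 (4× faster decay)
  n=3: λ₃ = 4.5711π²/4² ≈ 2.82 (9× faster decay)
As t → ∞, higher modes decay exponentially faster. The n=1 mode dominates: T ~ c₁ sin(πx/4) e^{-λ₁t}.
Decay rate: λ₁ = 0.5079π²/4² ≈ 0.313.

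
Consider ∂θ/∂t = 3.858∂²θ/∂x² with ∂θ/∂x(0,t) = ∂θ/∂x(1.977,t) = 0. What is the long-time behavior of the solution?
As t → ∞, θ → constant (steady state). Heat is conserved (no flux at boundaries); solution approaches the spatial average.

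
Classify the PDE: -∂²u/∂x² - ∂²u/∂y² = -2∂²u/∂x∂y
Rewriting in standard form: -∂²u/∂x² + 2∂²u/∂x∂y - ∂²u/∂y² = 0. A = -1, B = 2, C = -1. Discriminant B² - 4AC = 0. Since 0 = 0, parabolic.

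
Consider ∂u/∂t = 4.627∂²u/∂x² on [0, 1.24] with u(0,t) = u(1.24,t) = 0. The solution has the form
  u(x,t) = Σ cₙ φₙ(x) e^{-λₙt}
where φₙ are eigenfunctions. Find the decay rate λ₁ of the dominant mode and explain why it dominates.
Eigenvalues: λₙ = 4.627n²π²/1.24².
First three modes:
  n=1: λ₁ = 4.627π²/1.24² ≈ 29.7
  n=2: λ₂ = 18.508π²/1.24² ≈ 118.8 (4× faster decay)
  n=3: λ₃ = 41.643π²/1.24² ≈ 267.3 (9× faster decay)
As t → ∞, higher modes decay exponentially faster. The n=1 mode dominates: u ~ c₁ sin(πx/1.24) e^{-λ₁t}.
Decay rate: λ₁ = 4.627π²/1.24² ≈ 29.7.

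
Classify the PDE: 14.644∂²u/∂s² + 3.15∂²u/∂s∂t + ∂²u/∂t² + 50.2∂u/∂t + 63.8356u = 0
A = 14.644, B = 3.15, C = 1. Discriminant B² - 4AC = -48.6535. Since -48.6535 < 0, elliptic.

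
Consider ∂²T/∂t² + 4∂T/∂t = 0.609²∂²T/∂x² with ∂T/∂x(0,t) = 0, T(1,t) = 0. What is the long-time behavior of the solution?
As t → ∞, T → 0. Damping (γ=4) dissipates energy; oscillations decay exponentially.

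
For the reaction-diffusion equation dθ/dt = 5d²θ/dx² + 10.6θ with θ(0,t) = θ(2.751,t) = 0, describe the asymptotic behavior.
θ grows unboundedly. Reaction dominates diffusion (r=10.6 > κπ²/L²≈6.52); solution grows exponentially.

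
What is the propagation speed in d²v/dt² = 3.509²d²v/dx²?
Speed = 3.509. Information travels along characteristics x = x₀ ± 3.509t.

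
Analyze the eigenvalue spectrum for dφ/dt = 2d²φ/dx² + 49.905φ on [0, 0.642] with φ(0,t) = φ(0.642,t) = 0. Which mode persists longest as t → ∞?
Eigenvalues: λₙ = 2n²π²/0.642² - 49.905.
First three modes:
  n=1: λ₁ = 2π²/0.642² - 49.905 ≈ -2.013
  n=2: λ₂ = 8π²/0.642² - 49.905 ≈ 141.662
  n=3: λ₃ = 18π²/0.642² - 49.905 ≈ 381.12
Since 2π²/0.642² ≈ 47.892 < 49.905, λ₁ < 0.
The n=1 mode grows fastest (−λₙ is largest for n=1) → dominates.
Asymptotic: φ ~ c₁ sin(πx/0.642) e^{2.013t} (exponential growth at rate −λ₁ ≈ 2.013).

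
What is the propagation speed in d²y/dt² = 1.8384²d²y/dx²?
Speed = 1.8384. Information travels along characteristics x = x₀ ± 1.8384t.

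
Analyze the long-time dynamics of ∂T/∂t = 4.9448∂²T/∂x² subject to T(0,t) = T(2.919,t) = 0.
Long-time behavior: T → 0. Heat diffuses out through both boundaries.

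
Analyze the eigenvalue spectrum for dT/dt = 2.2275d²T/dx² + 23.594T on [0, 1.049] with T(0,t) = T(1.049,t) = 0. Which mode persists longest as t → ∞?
Eigenvalues: λₙ = 2.2275n²π²/1.049² - 23.594.
First three modes:
  n=1: λ₁ = 2.2275π²/1.049² - 23.594 ≈ -3.615
  n=2: λ₂ = 8.91π²/1.049² - 23.594 ≈ 56.321
  n=3: λ₃ = 20.0475π²/1.049² - 23.594 ≈ 156.214
Since 2.2275π²/1.049² ≈ 19.979 < 23.594, λ₁ < 0.
The n=1 mode grows fastest (−λₙ is largest for n=1) → dominates.
Asymptotic: T ~ c₁ sin(πx/1.049) e^{3.615t} (exponential growth at rate −λ₁ ≈ 3.615).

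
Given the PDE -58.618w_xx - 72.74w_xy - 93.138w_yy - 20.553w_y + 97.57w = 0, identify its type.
The second-order coefficients are A = -58.618, B = -72.74, C = -93.138. Since B² - 4AC = -16547.145536 < 0, this is an elliptic PDE.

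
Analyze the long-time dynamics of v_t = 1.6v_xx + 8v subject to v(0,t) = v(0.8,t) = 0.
Long-time behavior: v → 0. Diffusion dominates reaction (r=8 < κπ²/L²≈24.67); solution decays.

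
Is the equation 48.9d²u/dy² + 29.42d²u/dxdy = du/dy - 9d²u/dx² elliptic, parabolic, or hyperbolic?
Rewriting in standard form: 9d²u/dx² + 29.42d²u/dxdy + 48.9d²u/dy² - du/dy = 0. Computing B² - 4AC with A = 9, B = 29.42, C = 48.9: discriminant = -894.8636 (negative). Answer: elliptic.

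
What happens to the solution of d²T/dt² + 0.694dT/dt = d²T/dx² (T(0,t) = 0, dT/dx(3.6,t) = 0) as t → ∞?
T → 0. Damping (γ=0.694) dissipates energy; oscillations decay exponentially.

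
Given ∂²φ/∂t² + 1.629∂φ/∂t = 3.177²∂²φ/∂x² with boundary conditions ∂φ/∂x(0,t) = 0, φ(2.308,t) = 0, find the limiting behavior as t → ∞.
φ → 0. Damping (γ=1.629) dissipates energy; oscillations decay exponentially.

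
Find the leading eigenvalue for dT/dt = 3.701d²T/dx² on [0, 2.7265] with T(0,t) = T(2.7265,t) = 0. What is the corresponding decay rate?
Eigenvalues: λₙ = 3.701n²π²/2.7265².
First three modes:
  n=1: λ₁ = 3.701π²/2.7265² ≈ 4.914
  n=2: λ₂ = 14.804π²/2.7265² ≈ 19.655 (4× faster decay)
  n=3: λ₃ = 33.309π²/2.7265² ≈ 44.223 (9× faster decay)
As t → ∞, higher modes decay exponentially faster. The n=1 mode dominates: T ~ c₁ sin(πx/2.7265) e^{-λ₁t}.
Decay rate: λ₁ = 3.701π²/2.7265² ≈ 4.914.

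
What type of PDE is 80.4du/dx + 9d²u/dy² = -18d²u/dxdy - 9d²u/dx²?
Rewriting in standard form: 9d²u/dx² + 18d²u/dxdy + 9d²u/dy² + 80.4du/dx = 0. With A = 9, B = 18, C = 9, the discriminant is 0. This is a parabolic PDE.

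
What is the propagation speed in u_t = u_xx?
Infinite. The heat equation is parabolic, not hyperbolic, so disturbances propagate instantly.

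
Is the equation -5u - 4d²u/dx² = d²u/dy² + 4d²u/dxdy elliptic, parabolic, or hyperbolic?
Rewriting in standard form: -4d²u/dx² - 4d²u/dxdy - d²u/dy² - 5u = 0. Computing B² - 4AC with A = -4, B = -4, C = -1: discriminant = 0 (zero). Answer: parabolic.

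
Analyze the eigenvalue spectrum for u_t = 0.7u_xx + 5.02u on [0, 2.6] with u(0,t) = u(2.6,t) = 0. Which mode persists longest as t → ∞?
Eigenvalues: λₙ = 0.7n²π²/2.6² - 5.02.
First three modes:
  n=1: λ₁ = 0.7π²/2.6² - 5.02 ≈ -3.998
  n=2: λ₂ = 2.8π²/2.6² - 5.02 ≈ -0.932
  n=3: λ₃ = 6.3π²/2.6² - 5.02 ≈ 4.178
Since 0.7π²/2.6² ≈ 1.022 < 5.02, λ₁ < 0.
The n=1 mode grows fastest (−λₙ is largest for n=1) → dominates.
Asymptotic: u ~ c₁ sin(πx/2.6) e^{3.998t} (exponential growth at rate −λ₁ ≈ 3.998).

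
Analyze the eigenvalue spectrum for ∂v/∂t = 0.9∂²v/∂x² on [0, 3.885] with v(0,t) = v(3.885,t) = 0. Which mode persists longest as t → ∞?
Eigenvalues: λₙ = 0.9n²π²/3.885².
First three modes:
  n=1: λ₁ = 0.9π²/3.885² ≈ 0.589
  n=2: λ₂ = 3.6π²/3.885² ≈ 2.354 (4× faster decay)
  n=3: λ₃ = 8.1π²/3.885² ≈ 5.297 (9× faster decay)
As t → ∞, higher modes decay exponentially faster. The n=1 mode dominates: v ~ c₁ sin(πx/3.885) e^{-λ₁t}.
Decay rate: λ₁ = 0.9π²/3.885² ≈ 0.589.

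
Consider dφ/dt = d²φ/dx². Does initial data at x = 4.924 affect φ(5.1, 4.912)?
Yes, for any finite x. The heat equation has infinite propagation speed, so all initial data affects all points at any t > 0.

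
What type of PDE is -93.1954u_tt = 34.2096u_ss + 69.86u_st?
Rewriting in standard form: -34.2096u_ss - 69.86u_st - 93.1954u_tt = 0. With A = -34.2096, B = -69.86, C = -93.1954, the discriminant is -7872.28982336. This is an elliptic PDE.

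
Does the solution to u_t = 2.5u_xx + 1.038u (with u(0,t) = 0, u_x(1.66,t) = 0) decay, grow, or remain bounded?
u → 0. Diffusion dominates reaction (r=1.038 < κπ²/(4L²)≈2.24); solution decays.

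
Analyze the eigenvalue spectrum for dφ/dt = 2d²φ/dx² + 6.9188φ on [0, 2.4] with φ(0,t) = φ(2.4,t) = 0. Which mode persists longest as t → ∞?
Eigenvalues: λₙ = 2n²π²/2.4² - 6.9188.
First three modes:
  n=1: λ₁ = 2π²/2.4² - 6.9188 ≈ -3.492
  n=2: λ₂ = 8π²/2.4² - 6.9188 ≈ 6.789
  n=3: λ₃ = 18π²/2.4² - 6.9188 ≈ 23.924
Since 2π²/2.4² ≈ 3.427 < 6.9188, λ₁ < 0.
The n=1 mode grows fastest (−λₙ is largest for n=1) → dominates.
Asymptotic: φ ~ c₁ sin(πx/2.4) e^{3.492t} (exponential growth at rate −λ₁ ≈ 3.492).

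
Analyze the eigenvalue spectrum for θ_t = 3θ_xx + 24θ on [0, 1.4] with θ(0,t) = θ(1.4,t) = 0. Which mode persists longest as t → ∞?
Eigenvalues: λₙ = 3n²π²/1.4² - 24.
First three modes:
  n=1: λ₁ = 3π²/1.4² - 24 ≈ -8.893
  n=2: λ₂ = 12π²/1.4² - 24 ≈ 36.426
  n=3: λ₃ = 27π²/1.4² - 24 ≈ 111.959
Since 3π²/1.4² ≈ 15.107 < 24, λ₁ < 0.
The n=1 mode grows fastest (−λₙ is largest for n=1) → dominates.
Asymptotic: θ ~ c₁ sin(πx/1.4) e^{8.893t} (exponential growth at rate −λ₁ ≈ 8.893).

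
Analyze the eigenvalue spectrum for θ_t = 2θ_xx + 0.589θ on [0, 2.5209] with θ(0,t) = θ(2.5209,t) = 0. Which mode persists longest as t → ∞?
Eigenvalues: λₙ = 2n²π²/2.5209² - 0.589.
First three modes:
  n=1: λ₁ = 2π²/2.5209² - 0.589 ≈ 2.517
  n=2: λ₂ = 8π²/2.5209² - 0.589 ≈ 11.835
  n=3: λ₃ = 18π²/2.5209² - 0.589 ≈ 27.366
Since 2π²/2.5209² ≈ 3.106 > 0.589, all λₙ > 0.
The n=1 mode decays slowest → dominates as t → ∞.
Asymptotic: θ ~ c₁ sin(πx/2.5209) e^{-λ₁t} with decay rate λ₁ ≈ 2.517.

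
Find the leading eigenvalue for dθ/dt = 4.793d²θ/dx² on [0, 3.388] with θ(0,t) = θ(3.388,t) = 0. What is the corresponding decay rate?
Eigenvalues: λₙ = 4.793n²π²/3.388².
First three modes:
  n=1: λ₁ = 4.793π²/3.388² ≈ 4.121
  n=2: λ₂ = 19.172π²/3.388² ≈ 16.485 (4× faster decay)
  n=3: λ₃ = 43.137π²/3.388² ≈ 37.091 (9× faster decay)
As t → ∞, higher modes decay exponentially faster. The n=1 mode dominates: θ ~ c₁ sin(πx/3.388) e^{-λ₁t}.
Decay rate: λ₁ = 4.793π²/3.388² ≈ 4.121.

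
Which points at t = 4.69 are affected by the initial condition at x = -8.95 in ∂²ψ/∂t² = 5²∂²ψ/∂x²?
Domain of influence: [-32.4, 14.5]. Data at x = -8.95 spreads outward at speed 5.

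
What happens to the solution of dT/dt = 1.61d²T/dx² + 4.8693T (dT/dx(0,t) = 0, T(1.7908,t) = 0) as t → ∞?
T grows unboundedly. Reaction dominates diffusion (r=4.8693 > κπ²/(4L²)≈1.24); solution grows exponentially.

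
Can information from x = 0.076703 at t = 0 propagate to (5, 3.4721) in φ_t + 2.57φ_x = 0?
No. Only data at x = -3.923297 affects (5, 3.4721). Advection has one-way propagation along characteristics.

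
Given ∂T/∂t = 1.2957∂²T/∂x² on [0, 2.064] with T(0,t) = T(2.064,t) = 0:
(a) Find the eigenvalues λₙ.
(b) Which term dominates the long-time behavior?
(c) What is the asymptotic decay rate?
Eigenvalues: λₙ = 1.2957n²π²/2.064².
First three modes:
  n=1: λ₁ = 1.2957π²/2.064² ≈ 3.002
  n=2: λ₂ = 5.1828π²/2.064² ≈ 12.007 (4× faster decay)
  n=3: λ₃ = 11.6613π²/2.064² ≈ 27.016 (9× faster decay)
As t → ∞, higher modes decay exponentially faster. The n=1 mode dominates: T ~ c₁ sin(πx/2.064) e^{-λ₁t}.
Decay rate: λ₁ = 1.2957π²/2.064² ≈ 3.002.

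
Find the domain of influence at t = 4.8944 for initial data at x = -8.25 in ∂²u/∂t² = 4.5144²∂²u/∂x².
Domain of influence: [-30.34527936, 13.84527936]. Data at x = -8.25 spreads outward at speed 4.5144.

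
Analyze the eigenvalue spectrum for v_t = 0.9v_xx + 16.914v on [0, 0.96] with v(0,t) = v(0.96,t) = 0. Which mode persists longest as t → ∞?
Eigenvalues: λₙ = 0.9n²π²/0.96² - 16.914.
First three modes:
  n=1: λ₁ = 0.9π²/0.96² - 16.914 ≈ -7.276
  n=2: λ₂ = 3.6π²/0.96² - 16.914 ≈ 21.639
  n=3: λ₃ = 8.1π²/0.96² - 16.914 ≈ 69.831
Since 0.9π²/0.96² ≈ 9.638 < 16.914, λ₁ < 0.
The n=1 mode grows fastest (−λₙ is largest for n=1) → dominates.
Asymptotic: v ~ c₁ sin(πx/0.96) e^{7.276t} (exponential growth at rate −λ₁ ≈ 7.276).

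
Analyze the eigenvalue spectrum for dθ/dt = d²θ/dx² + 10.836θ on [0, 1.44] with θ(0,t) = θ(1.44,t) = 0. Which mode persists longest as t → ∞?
Eigenvalues: λₙ = n²π²/1.44² - 10.836.
First three modes:
  n=1: λ₁ = π²/1.44² - 10.836 ≈ -6.076
  n=2: λ₂ = 4π²/1.44² - 10.836 ≈ 8.203
  n=3: λ₃ = 9π²/1.44² - 10.836 ≈ 32.001
Since π²/1.44² ≈ 4.76 < 10.836, λ₁ < 0.
The n=1 mode grows fastest (−λₙ is largest for n=1) → dominates.
Asymptotic: θ ~ c₁ sin(πx/1.44) e^{6.076t} (exponential growth at rate −λ₁ ≈ 6.076).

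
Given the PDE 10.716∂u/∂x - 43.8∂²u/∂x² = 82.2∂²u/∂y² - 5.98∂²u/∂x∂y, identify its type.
Rewriting in standard form: -43.8∂²u/∂x² + 5.98∂²u/∂x∂y - 82.2∂²u/∂y² + 10.716∂u/∂x = 0. The second-order coefficients are A = -43.8, B = 5.98, C = -82.2. Since B² - 4AC = -14365.6796 < 0, this is an elliptic PDE.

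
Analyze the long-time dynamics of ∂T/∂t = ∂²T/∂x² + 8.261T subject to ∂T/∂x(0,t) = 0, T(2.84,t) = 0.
Long-time behavior: T grows unboundedly. Reaction dominates diffusion (r=8.261 > κπ²/(4L²)≈0.31); solution grows exponentially.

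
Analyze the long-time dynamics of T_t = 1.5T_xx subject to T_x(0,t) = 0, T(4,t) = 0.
Long-time behavior: T → 0. Heat escapes through the Dirichlet boundary.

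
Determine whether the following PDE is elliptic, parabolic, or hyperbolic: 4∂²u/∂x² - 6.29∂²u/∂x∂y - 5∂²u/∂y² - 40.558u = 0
Coefficients: A = 4, B = -6.29, C = -5. B² - 4AC = 119.5641, which is positive, so the equation is hyperbolic.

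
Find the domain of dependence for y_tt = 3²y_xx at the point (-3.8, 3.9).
Domain of dependence: [-15.5, 7.9]. Signals travel at speed 3, so data within |x - -3.8| ≤ 3·3.9 = 11.7 can reach the point.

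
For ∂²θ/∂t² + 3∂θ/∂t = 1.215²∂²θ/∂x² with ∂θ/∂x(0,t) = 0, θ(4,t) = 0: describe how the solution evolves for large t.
θ → 0. Damping (γ=3) dissipates energy; oscillations decay exponentially.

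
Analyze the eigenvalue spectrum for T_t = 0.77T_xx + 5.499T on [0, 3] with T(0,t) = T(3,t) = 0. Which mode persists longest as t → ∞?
Eigenvalues: λₙ = 0.77n²π²/3² - 5.499.
First three modes:
  n=1: λ₁ = 0.77π²/3² - 5.499 ≈ -4.655
  n=2: λ₂ = 3.08π²/3² - 5.499 ≈ -2.121
  n=3: λ₃ = 6.93π²/3² - 5.499 ≈ 2.101
Since 0.77π²/3² ≈ 0.844 < 5.499, λ₁ < 0.
The n=1 mode grows fastest (−λₙ is largest for n=1) → dominates.
Asymptotic: T ~ c₁ sin(πx/3) e^{4.655t} (exponential growth at rate −λ₁ ≈ 4.655).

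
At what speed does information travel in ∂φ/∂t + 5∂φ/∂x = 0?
Speed = 5. Information travels along x - 5t = const (rightward).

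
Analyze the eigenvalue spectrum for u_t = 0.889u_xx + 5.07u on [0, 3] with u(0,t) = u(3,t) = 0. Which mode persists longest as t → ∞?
Eigenvalues: λₙ = 0.889n²π²/3² - 5.07.
First three modes:
  n=1: λ₁ = 0.889π²/3² - 5.07 ≈ -4.095
  n=2: λ₂ = 3.556π²/3² - 5.07 ≈ -1.17
  n=3: λ₃ = 8.001π²/3² - 5.07 ≈ 3.704
Since 0.889π²/3² ≈ 0.975 < 5.07, λ₁ < 0.
The n=1 mode grows fastest (−λₙ is largest for n=1) → dominates.
Asymptotic: u ~ c₁ sin(πx/3) e^{4.095t} (exponential growth at rate −λ₁ ≈ 4.095).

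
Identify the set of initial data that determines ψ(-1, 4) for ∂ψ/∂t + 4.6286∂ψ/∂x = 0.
A single point: x = -19.5144. The characteristic through (-1, 4) is x - 4.6286t = const, so x = -1 - 4.6286·4 = -19.5144.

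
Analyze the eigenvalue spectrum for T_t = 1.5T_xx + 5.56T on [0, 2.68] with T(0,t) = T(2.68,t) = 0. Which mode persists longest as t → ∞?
Eigenvalues: λₙ = 1.5n²π²/2.68² - 5.56.
First three modes:
  n=1: λ₁ = 1.5π²/2.68² - 5.56 ≈ -3.499
  n=2: λ₂ = 6π²/2.68² - 5.56 ≈ 2.685
  n=3: λ₃ = 13.5π²/2.68² - 5.56 ≈ 12.991
Since 1.5π²/2.68² ≈ 2.061 < 5.56, λ₁ < 0.
The n=1 mode grows fastest (−λₙ is largest for n=1) → dominates.
Asymptotic: T ~ c₁ sin(πx/2.68) e^{3.499t} (exponential growth at rate −λ₁ ≈ 3.499).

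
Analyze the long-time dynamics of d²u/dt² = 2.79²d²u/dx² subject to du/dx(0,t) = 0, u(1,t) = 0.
Long-time behavior: u oscillates (no decay). Energy is conserved; the solution oscillates indefinitely as standing waves.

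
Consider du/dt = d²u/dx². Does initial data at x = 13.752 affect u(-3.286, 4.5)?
Yes, for any finite x. The heat equation has infinite propagation speed, so all initial data affects all points at any t > 0.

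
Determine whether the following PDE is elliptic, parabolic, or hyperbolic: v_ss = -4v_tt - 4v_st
Rewriting in standard form: v_ss + 4v_st + 4v_tt = 0. Coefficients: A = 1, B = 4, C = 4. B² - 4AC = 0, which is zero, so the equation is parabolic.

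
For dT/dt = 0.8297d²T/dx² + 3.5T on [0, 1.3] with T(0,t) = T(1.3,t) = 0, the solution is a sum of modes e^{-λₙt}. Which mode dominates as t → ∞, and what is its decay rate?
Eigenvalues: λₙ = 0.8297n²π²/1.3² - 3.5.
First three modes:
  n=1: λ₁ = 0.8297π²/1.3² - 3.5 ≈ 1.345
  n=2: λ₂ = 3.3188π²/1.3² - 3.5 ≈ 15.882
  n=3: λ₃ = 7.4673π²/1.3² - 3.5 ≈ 40.109
Since 0.8297π²/1.3² ≈ 4.845 > 3.5, all λₙ > 0.
The n=1 mode decays slowest → dominates as t → ∞.
Asymptotic: T ~ c₁ sin(πx/1.3) e^{-λ₁t} with decay rate λ₁ ≈ 1.345.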